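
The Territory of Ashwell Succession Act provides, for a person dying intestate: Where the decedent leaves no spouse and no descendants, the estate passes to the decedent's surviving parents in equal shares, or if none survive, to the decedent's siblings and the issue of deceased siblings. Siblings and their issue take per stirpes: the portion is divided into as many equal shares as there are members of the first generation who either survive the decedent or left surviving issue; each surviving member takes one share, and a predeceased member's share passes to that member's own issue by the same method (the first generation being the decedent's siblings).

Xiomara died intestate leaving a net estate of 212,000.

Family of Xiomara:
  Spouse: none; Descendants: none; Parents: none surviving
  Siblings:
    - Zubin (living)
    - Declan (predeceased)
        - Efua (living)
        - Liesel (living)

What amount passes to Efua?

The entire 212,000 passes to the siblings and their issue.
That amount (212,000) is divided into 2 shares of 106,000: Zubin takes 106,000; Declan's 106,000 share passes to Declan's issue.
Declan's share (106,000) is divided into 2 shares of 53,000: Efua and Liesel each take 53,000.

Efua receives 53,000.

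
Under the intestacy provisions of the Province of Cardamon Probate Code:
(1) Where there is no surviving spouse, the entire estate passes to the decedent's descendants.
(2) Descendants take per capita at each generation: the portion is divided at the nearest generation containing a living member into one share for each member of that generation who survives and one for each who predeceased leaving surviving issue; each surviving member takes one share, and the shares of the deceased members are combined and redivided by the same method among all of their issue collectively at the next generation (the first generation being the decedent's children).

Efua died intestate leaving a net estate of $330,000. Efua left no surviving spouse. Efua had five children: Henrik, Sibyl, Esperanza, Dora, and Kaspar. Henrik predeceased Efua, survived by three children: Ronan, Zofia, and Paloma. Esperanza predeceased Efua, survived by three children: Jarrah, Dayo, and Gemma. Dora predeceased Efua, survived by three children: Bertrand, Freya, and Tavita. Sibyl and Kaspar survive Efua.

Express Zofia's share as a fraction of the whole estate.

The entire $330,000 passes to the descendants.
That amount ($330,000) is divided at the children's generation into 5 shares of $66,000. Sibyl and Kaspar each take $66,000. The 3 shares of the deceased (Henrik, Esperanza, and Dora) are combined into a pool of $198,000.
That pool ($198,000) is divided at the grandchildren's generation equally among Ronan, Zofia, Paloma, Jarrah, Dayo, Gemma, Bertrand, Freya, and Tavita: $22,000 each.

Zofia receives 1/15 of the estate.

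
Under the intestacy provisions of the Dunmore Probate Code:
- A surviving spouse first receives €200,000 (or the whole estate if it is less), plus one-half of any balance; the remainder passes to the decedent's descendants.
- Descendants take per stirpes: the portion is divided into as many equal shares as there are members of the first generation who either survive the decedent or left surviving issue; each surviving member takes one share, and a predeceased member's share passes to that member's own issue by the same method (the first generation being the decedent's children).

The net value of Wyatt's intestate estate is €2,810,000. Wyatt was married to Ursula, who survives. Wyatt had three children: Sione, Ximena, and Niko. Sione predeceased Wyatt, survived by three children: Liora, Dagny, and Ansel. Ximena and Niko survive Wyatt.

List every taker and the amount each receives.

Ursula: €1,505,000; Liora: €145,000; Dagny: €145,000; Ansel: €145,000; Ximena: €435,000; Niko: €435,000

Ursula first takes €200,000, leaving a balance of €2,610,000. Ursula then takes one-half of the balance (€1,305,000), for a total of €1,505,000. The remaining €1,305,000 passes to the descendants.
The descendants' portion (€1,305,000) is divided into 3 shares of €435,000: Ximena and Niko each take €435,000; Sione's €435,000 share passes to Sione's issue.
Sione's share (€435,000) is divided into 3 shares of €145,000: Liora, Dagny, and Ansel each take €145,000.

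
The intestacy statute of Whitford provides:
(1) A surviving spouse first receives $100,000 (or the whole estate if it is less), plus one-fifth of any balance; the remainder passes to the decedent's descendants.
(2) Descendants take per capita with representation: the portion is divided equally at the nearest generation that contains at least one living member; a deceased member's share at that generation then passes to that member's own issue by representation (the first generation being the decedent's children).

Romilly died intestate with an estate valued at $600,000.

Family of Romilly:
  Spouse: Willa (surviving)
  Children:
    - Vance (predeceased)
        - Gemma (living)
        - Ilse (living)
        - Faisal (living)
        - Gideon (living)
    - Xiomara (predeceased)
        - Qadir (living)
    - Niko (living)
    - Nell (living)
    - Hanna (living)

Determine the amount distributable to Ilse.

Ilse receives $20,000.

Willa first takes $100,000, leaving a balance of $500,000. Willa then takes one-fifth of the balance ($100,000), for a total of $200,000. The remaining $400,000 passes to the descendants.
The descendants' portion ($400,000) is divided into 5 shares of $80,000: Niko, Nell, and Hanna each take $80,000; Vance's $80,000 share passes to Vance's issue; Xiomara's $80,000 share passes to Xiomara's issue.
Vance's share ($80,000) is divided into 4 shares of $20,000: Gemma, Ilse, Faisal, and Gideon each take $20,000.
Xiomara's share ($80,000) passes entirely to Qadir.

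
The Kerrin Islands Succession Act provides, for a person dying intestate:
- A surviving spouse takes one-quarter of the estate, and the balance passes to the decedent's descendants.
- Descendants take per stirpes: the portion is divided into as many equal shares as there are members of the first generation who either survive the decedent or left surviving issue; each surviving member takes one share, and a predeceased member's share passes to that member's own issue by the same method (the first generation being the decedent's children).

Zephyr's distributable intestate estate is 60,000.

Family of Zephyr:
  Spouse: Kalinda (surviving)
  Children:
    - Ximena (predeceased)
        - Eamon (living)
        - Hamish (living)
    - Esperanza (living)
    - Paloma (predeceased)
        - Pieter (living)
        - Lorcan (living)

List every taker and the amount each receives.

Kalinda: 15,000; Eamon: 7,500; Hamish: 7,500; Esperanza: 15,000; Pieter: 7,500; Lorcan: 7,500

Kalinda takes one-quarter of 60,000 = 15,000. The remaining 45,000 passes to the descendants.
The descendants' portion (45,000) is divided into 3 shares of 15,000: Esperanza takes 15,000; Ximena's 15,000 share passes to Ximena's issue; Paloma's 15,000 share passes to Paloma's issue.
Ximena's share (15,000) is divided into 2 shares of 7,500: Eamon and Hamish each take 7,500.
Paloma's share (15,000) is divided into 2 shares of 7,500: Pieter and Lorcan each take 7,500.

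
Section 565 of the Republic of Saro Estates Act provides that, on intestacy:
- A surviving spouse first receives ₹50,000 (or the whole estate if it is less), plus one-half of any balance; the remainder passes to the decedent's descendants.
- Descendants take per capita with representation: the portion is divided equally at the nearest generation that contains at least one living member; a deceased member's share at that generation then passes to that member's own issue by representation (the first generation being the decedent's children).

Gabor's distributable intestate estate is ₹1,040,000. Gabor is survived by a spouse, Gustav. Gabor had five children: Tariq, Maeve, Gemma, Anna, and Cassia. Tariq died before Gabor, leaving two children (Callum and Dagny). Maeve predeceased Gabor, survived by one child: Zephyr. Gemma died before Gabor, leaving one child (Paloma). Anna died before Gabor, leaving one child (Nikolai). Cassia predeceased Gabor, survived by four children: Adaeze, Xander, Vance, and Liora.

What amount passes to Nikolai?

Gustav first takes ₹50,000, leaving a balance of ₹990,000. Gustav then takes one-half of the balance (₹495,000), for a total of ₹545,000. The remaining ₹495,000 passes to the descendants.
No child survives, so the initial division is made at the grandchildren's generation.
The descendants' portion (₹495,000) is divided into 9 shares of ₹55,000: Callum, Dagny, Zephyr, Paloma, Nikolai, Adaeze, Xander, Vance, and Liora each take ₹55,000.

Nikolai receives ₹55,000.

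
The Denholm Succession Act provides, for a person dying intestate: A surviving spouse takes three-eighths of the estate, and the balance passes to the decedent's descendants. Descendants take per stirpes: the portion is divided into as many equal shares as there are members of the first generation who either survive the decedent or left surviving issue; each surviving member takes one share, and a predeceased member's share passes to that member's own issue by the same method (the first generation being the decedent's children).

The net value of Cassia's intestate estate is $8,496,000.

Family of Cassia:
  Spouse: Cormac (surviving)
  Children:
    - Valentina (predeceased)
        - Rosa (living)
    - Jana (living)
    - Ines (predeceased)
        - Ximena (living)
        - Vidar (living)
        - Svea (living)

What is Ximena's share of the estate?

Ximena receives $590,000.

Cormac takes three-eighths of $8,496,000 = $3,186,000. The remaining $5,310,000 passes to the descendants.
The descendants' portion ($5,310,000) is divided into 3 shares of $1,770,000: Jana takes $1,770,000; Valentina's $1,770,000 share passes to Valentina's issue; Ines's $1,770,000 share passes to Ines's issue.
Valentina's share ($1,770,000) passes entirely to Rosa.
Ines's share ($1,770,000) is divided into 3 shares of $590,000: Ximena, Vidar, and Svea each take $590,000.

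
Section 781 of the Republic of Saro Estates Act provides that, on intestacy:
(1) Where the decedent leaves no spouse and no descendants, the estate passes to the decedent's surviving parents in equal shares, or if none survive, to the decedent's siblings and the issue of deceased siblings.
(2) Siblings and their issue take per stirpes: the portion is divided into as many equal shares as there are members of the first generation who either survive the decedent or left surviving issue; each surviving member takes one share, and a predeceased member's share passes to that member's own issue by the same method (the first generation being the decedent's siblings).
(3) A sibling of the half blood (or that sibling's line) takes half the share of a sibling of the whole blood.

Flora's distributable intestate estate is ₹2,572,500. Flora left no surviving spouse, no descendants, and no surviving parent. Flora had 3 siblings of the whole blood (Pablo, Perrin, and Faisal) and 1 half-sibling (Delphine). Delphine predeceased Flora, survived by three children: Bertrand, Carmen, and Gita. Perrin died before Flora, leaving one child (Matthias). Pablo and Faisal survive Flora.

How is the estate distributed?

Bertrand: ₹122,500; Carmen: ₹122,500; Gita: ₹122,500; Pablo: ₹735,000; Matthias: ₹735,000; Faisal: ₹735,000

The entire ₹2,572,500 passes to the siblings and their issue.
Counting each half-blood sibling's line as half a unit, there are 7/2 units in ₹2,572,500, so one unit is ₹735,000. Whole-blood lines (Pablo, Perrin, and Faisal) take ₹735,000 each; half-blood lines (Delphine) take ₹367,500 each.
Delphine's share (₹367,500) is divided into 3 shares of ₹122,500: Bertrand, Carmen, and Gita each take ₹122,500.
Perrin's share (₹735,000) passes entirely to Matthias.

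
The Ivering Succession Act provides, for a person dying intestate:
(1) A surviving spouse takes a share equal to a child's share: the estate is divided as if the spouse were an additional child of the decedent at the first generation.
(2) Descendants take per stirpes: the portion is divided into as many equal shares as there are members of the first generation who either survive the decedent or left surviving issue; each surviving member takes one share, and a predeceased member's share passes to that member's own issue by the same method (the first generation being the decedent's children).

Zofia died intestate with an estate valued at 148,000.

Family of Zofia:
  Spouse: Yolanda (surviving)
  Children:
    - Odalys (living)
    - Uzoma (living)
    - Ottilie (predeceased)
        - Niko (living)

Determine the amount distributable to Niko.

Niko receives 37,000.

The spouse counts as an additional share at the children's level, so there are 4 primary shares of 37,000. Yolanda takes one such share (37,000).
The children's combined portion (111,000) is divided into 3 shares of 37,000: Odalys and Uzoma each take 37,000; Ottilie's 37,000 share passes to Ottilie's issue.
Ottilie's share (37,000) passes entirely to Niko.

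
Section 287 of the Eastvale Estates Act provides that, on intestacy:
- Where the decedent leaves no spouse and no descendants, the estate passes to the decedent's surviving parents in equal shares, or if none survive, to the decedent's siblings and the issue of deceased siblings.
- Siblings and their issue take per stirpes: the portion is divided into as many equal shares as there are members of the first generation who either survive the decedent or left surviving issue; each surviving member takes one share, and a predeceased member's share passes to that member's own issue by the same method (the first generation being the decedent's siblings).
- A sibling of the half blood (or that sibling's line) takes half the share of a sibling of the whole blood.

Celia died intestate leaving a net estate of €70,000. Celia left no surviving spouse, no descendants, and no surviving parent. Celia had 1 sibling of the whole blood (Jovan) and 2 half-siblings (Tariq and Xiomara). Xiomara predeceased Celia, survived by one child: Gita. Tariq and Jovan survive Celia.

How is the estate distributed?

The entire €70,000 passes to the siblings and their issue.
Counting each half-blood sibling's line as half a unit, there are 2 units in €70,000, so one unit is €35,000. Whole-blood lines (Jovan) take €35,000 each; half-blood lines (Tariq and Xiomara) take €17,500 each.
Xiomara's share (€17,500) passes entirely to Gita.

Tariq: €17,500; Jovan: €35,000; Gita: €17,500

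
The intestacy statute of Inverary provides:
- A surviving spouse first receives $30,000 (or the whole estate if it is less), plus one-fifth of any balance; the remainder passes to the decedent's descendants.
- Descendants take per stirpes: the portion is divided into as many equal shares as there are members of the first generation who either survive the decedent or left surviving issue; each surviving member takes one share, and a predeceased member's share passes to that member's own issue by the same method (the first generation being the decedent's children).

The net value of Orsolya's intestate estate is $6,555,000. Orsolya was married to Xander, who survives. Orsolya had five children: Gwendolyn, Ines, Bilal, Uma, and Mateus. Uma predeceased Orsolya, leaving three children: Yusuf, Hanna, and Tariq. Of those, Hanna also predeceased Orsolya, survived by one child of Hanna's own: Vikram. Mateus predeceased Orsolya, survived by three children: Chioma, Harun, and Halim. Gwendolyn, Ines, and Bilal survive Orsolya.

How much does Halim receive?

Halim receives $348,000.

Xander first takes $30,000, leaving a balance of $6,525,000. Xander then takes one-fifth of the balance ($1,305,000), for a total of $1,335,000. The remaining $5,220,000 passes to the descendants.
The descendants' portion ($5,220,000) is divided into 5 shares of $1,044,000: Gwendolyn, Ines, and Bilal each take $1,044,000; Uma's $1,044,000 share passes to Uma's issue; Mateus's $1,044,000 share passes to Mateus's issue.
Uma's share ($1,044,000) is divided into 3 shares of $348,000: Yusuf and Tariq each take $348,000; Hanna's $348,000 share passes to Hanna's issue.
Hanna's share ($348,000) passes entirely to Vikram.
Mateus's share ($1,044,000) is divided into 3 shares of $348,000: Chioma, Harun, and Halim each take $348,000.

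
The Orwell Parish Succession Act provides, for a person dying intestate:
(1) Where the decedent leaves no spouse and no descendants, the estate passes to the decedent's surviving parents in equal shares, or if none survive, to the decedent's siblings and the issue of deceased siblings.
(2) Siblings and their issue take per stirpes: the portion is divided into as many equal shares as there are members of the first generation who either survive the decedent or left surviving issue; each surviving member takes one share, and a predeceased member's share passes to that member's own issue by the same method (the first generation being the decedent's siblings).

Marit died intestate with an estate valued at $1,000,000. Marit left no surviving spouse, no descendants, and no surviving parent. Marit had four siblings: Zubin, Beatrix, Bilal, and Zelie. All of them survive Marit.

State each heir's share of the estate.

The entire $1,000,000 passes to the siblings and their issue.
That amount ($1,000,000) is divided into 4 shares of $250,000: Zubin, Beatrix, Bilal, and Zelie each take $250,000.

Zubin: $250,000; Beatrix: $250,000; Bilal: $250,000; Zelie: $250,000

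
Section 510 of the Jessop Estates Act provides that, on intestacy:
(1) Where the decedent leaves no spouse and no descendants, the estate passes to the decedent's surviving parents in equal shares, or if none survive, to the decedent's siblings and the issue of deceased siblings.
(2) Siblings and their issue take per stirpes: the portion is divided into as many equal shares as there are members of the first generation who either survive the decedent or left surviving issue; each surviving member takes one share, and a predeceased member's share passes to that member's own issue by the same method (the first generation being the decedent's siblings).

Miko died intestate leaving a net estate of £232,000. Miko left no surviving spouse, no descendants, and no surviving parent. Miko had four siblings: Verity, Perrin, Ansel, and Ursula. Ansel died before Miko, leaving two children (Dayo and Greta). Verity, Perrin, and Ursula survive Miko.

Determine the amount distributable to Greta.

The entire £232,000 passes to the siblings and their issue.
That amount (£232,000) is divided into 4 shares of £58,000: Verity, Perrin, and Ursula each take £58,000; Ansel's £58,000 share passes to Ansel's issue.
Ansel's share (£58,000) is divided into 2 shares of £29,000: Dayo and Greta each take £29,000.

Greta receives £29,000.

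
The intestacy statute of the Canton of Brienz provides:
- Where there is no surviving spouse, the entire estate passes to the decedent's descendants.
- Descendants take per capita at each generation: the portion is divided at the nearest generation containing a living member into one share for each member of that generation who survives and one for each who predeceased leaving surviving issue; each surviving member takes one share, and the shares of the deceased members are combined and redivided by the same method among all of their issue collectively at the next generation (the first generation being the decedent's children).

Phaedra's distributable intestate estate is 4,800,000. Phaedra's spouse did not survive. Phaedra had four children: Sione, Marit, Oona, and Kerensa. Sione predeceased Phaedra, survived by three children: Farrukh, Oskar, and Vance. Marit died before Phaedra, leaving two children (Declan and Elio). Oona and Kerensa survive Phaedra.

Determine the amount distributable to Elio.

The entire 4,800,000 passes to the descendants.
That amount (4,800,000) is divided at the children's generation into 4 shares of 1,200,000. Oona and Kerensa each take 1,200,000. The 2 shares of the deceased (Sione and Marit) are combined into a pool of 2,400,000.
That pool (2,400,000) is divided at the grandchildren's generation equally among Farrukh, Oskar, Vance, Declan, and Elio: 480,000 each.

Elio receives 480,000.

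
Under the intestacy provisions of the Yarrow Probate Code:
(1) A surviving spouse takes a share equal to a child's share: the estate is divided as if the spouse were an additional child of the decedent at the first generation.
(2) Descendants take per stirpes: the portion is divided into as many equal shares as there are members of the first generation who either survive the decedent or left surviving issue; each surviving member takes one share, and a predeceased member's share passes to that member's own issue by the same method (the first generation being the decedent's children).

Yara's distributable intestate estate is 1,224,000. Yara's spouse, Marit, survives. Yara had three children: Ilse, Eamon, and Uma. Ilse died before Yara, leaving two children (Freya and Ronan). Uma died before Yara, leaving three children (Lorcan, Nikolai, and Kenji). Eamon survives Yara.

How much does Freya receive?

The spouse counts as an additional share at the children's level, so there are 4 primary shares of 306,000. Marit takes one such share (306,000).
The children's combined portion (918,000) is divided into 3 shares of 306,000: Eamon takes 306,000; Ilse's 306,000 share passes to Ilse's issue; Uma's 306,000 share passes to Uma's issue.
Ilse's share (306,000) is divided into 2 shares of 153,000: Freya and Ronan each take 153,000.
Uma's share (306,000) is divided into 3 shares of 102,000: Lorcan, Nikolai, and Kenji each take 102,000.

Freya receives 153,000.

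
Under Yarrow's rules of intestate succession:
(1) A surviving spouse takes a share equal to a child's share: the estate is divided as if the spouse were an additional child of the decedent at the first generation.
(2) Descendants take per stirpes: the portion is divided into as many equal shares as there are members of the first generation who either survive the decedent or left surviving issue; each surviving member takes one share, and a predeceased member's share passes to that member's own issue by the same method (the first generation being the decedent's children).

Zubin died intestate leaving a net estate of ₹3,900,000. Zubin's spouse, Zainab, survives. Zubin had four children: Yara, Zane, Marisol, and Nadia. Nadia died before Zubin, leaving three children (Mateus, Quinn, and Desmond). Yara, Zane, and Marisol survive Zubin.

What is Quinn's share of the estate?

Quinn receives ₹260,000.

The spouse counts as an additional share at the children's level, so there are 5 primary shares of ₹780,000. Zainab takes one such share (₹780,000).
The children's combined portion (₹3,120,000) is divided into 4 shares of ₹780,000: Yara, Zane, and Marisol each take ₹780,000; Nadia's ₹780,000 share passes to Nadia's issue.
Nadia's share (₹780,000) is divided into 3 shares of ₹260,000: Mateus, Quinn, and Desmond each take ₹260,000.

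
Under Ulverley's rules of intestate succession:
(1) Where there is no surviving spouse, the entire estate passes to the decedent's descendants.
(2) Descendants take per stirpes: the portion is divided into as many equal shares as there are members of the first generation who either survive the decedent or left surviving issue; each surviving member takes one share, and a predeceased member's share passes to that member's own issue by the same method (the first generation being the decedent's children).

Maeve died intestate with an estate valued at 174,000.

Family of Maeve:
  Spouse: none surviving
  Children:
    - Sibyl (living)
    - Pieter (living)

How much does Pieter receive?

The entire 174,000 passes to the descendants.
That amount (174,000) is divided into 2 shares of 87,000: Sibyl and Pieter each take 87,000.

Pieter receives 87,000.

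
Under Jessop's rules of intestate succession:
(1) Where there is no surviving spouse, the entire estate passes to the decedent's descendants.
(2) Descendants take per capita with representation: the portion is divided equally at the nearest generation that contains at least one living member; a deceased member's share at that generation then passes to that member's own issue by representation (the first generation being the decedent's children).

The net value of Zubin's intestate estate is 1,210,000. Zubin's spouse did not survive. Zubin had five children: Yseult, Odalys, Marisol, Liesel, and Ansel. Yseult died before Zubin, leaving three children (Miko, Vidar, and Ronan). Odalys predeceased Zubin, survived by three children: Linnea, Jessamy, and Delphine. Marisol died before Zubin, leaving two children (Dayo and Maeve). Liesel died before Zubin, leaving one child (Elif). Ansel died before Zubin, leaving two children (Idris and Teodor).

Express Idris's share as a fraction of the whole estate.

Idris receives 1/11 of the estate.

The entire 1,210,000 passes to the descendants.
No child survives, so the initial division is made at the grandchildren's generation.
That amount (1,210,000) is divided into 11 shares of 110,000: Miko, Vidar, Ronan, Linnea, Jessamy, Delphine, Dayo, Maeve, Elif, Idris, and Teodor each take 110,000.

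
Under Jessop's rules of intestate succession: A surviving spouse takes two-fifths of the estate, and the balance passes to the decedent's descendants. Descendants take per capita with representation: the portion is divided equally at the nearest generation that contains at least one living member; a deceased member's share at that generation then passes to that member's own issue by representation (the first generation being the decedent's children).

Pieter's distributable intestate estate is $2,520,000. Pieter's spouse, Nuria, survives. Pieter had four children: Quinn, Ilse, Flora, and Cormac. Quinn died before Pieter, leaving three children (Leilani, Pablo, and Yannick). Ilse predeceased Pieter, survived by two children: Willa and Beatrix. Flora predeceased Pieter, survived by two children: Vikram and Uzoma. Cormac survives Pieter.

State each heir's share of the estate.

Nuria takes two-fifths of $2,520,000 = $1,008,000. The remaining $1,512,000 passes to the descendants.
The descendants' portion ($1,512,000) is divided into 4 shares of $378,000: Cormac takes $378,000; Quinn's $378,000 share passes to Quinn's issue; Ilse's $378,000 share passes to Ilse's issue; Flora's $378,000 share passes to Flora's issue.
Quinn's share ($378,000) is divided into 3 shares of $126,000: Leilani, Pablo, and Yannick each take $126,000.
Ilse's share ($378,000) is divided into 2 shares of $189,000: Willa and Beatrix each take $189,000.
Flora's share ($378,000) is divided into 2 shares of $189,000: Vikram and Uzoma each take $189,000.

Nuria: $1,008,000; Leilani: $126,000; Pablo: $126,000; Yannick: $126,000; Willa: $189,000; Beatrix: $189,000; Vikram: $189,000; Uzoma: $189,000; Cormac: $378,000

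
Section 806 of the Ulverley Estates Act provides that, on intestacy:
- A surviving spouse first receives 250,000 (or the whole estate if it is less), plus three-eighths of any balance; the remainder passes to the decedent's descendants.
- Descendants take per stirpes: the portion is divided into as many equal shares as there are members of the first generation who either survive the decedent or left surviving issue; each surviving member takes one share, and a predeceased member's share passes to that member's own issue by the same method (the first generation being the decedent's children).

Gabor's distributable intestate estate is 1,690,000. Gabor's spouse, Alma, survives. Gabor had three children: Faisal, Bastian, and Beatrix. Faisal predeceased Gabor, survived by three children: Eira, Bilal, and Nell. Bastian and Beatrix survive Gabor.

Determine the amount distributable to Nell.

Alma first takes 250,000, leaving a balance of 1,440,000. Alma then takes three-eighths of the balance (540,000), for a total of 790,000. The remaining 900,000 passes to the descendants.
The descendants' portion (900,000) is divided into 3 shares of 300,000: Bastian and Beatrix each take 300,000; Faisal's 300,000 share passes to Faisal's issue.
Faisal's share (300,000) is divided into 3 shares of 100,000: Eira, Bilal, and Nell each take 100,000.

Nell receives 100,000.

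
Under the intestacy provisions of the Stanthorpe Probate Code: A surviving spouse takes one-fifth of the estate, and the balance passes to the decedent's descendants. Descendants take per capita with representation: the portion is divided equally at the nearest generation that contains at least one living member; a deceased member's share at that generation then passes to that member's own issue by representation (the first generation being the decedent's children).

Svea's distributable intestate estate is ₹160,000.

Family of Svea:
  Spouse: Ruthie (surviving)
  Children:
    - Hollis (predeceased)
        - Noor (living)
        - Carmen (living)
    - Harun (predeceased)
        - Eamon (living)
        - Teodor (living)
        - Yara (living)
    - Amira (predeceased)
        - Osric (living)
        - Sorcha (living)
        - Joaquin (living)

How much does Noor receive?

Ruthie takes one-fifth of ₹160,000 = ₹32,000. The remaining ₹128,000 passes to the descendants.
No child survives, so the initial division is made at the grandchildren's generation.
The descendants' portion (₹128,000) is divided into 8 shares of ₹16,000: Noor, Carmen, Eamon, Teodor, Yara, Osric, Sorcha, and Joaquin each take ₹16,000.

Noor receives ₹16,000.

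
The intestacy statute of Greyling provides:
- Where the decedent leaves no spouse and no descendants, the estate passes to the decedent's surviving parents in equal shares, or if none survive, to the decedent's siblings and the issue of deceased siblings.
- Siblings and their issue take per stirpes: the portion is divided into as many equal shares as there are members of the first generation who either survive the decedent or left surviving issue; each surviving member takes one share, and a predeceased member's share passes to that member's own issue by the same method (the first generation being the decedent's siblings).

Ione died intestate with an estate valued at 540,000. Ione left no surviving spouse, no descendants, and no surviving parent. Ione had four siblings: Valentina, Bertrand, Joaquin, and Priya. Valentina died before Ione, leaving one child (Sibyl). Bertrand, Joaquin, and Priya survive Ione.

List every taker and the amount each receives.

Sibyl: 135,000; Bertrand: 135,000; Joaquin: 135,000; Priya: 135,000

The entire 540,000 passes to the siblings and their issue.
That amount (540,000) is divided into 4 shares of 135,000: Bertrand, Joaquin, and Priya each take 135,000; Valentina's 135,000 share passes to Valentina's issue.
Valentina's share (135,000) passes entirely to Sibyl.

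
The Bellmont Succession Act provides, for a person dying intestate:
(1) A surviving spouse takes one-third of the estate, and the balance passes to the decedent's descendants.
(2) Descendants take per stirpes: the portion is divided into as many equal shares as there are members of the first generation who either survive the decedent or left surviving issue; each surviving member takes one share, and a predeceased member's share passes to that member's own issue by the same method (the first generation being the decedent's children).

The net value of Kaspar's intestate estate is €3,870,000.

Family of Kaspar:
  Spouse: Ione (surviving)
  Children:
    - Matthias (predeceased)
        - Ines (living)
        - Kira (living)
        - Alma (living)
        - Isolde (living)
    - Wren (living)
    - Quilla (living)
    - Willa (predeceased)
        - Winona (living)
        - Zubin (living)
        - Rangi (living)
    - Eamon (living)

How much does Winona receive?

Ione takes one-third of €3,870,000 = €1,290,000. The remaining €2,580,000 passes to the descendants.
The descendants' portion (€2,580,000) is divided into 5 shares of €516,000: Wren, Quilla, and Eamon each take €516,000; Matthias's €516,000 share passes to Matthias's issue; Willa's €516,000 share passes to Willa's issue.
Matthias's share (€516,000) is divided into 4 shares of €129,000: Ines, Kira, Alma, and Isolde each take €129,000.
Willa's share (€516,000) is divided into 3 shares of €172,000: Winona, Zubin, and Rangi each take €172,000.

Winona receives €172,000.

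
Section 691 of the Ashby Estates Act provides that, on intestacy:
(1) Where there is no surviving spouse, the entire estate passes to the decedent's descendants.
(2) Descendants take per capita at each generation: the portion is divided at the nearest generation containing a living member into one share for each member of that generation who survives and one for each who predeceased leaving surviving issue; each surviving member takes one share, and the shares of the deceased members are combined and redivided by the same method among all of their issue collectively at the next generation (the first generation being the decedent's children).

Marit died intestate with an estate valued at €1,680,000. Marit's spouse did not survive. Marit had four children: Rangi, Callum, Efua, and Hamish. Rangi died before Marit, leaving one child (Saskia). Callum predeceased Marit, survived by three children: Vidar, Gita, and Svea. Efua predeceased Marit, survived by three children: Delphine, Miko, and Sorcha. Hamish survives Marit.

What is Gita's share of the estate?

The entire €1,680,000 passes to the descendants.
That amount (€1,680,000) is divided at the children's generation into 4 shares of €420,000. Hamish takes €420,000. The 3 shares of the deceased (Rangi, Callum, and Efua) are combined into a pool of €1,260,000.
That pool (€1,260,000) is divided at the grandchildren's generation equally among Saskia, Vidar, Gita, Svea, Delphine, Miko, and Sorcha: €180,000 each.

Gita receives €180,000.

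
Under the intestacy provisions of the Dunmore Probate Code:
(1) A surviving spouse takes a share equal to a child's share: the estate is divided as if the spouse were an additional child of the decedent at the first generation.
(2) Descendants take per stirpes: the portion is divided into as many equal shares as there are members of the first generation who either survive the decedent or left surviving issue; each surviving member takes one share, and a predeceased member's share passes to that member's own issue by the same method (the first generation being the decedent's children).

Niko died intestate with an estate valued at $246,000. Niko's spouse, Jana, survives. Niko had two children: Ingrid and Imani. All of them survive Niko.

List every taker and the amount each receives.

The spouse counts as an additional share at the children's level, so there are 3 primary shares of $82,000. Jana takes one such share ($82,000).
The children's combined portion ($164,000) is divided into 2 shares of $82,000: Ingrid and Imani each take $82,000.

Jana: $82,000; Ingrid: $82,000; Imani: $82,000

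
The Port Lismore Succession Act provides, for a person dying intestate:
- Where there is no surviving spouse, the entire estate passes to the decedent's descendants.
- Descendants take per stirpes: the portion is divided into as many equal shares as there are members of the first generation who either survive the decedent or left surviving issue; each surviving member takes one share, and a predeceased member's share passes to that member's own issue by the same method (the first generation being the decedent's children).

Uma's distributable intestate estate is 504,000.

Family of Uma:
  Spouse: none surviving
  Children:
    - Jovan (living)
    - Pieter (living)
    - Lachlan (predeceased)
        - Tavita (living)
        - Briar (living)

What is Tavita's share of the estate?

The entire 504,000 passes to the descendants.
That amount (504,000) is divided into 3 shares of 168,000: Jovan and Pieter each take 168,000; Lachlan's 168,000 share passes to Lachlan's issue.
Lachlan's share (168,000) is divided into 2 shares of 84,000: Tavita and Briar each take 84,000.

Tavita receives 84,000.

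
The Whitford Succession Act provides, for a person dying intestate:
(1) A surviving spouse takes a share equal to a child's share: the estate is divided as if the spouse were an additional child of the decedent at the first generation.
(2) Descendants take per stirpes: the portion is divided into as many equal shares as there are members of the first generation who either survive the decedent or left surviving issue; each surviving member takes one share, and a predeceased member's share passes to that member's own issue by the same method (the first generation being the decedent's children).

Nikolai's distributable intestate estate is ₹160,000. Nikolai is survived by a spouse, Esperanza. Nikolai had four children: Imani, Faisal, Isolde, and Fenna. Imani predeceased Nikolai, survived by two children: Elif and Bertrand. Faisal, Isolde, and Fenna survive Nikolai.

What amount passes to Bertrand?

Bertrand receives ₹16,000.

The spouse counts as an additional share at the children's level, so there are 5 primary shares of ₹32,000. Esperanza takes one such share (₹32,000).
The children's combined portion (₹128,000) is divided into 4 shares of ₹32,000: Faisal, Isolde, and Fenna each take ₹32,000; Imani's ₹32,000 share passes to Imani's issue.
Imani's share (₹32,000) is divided into 2 shares of ₹16,000: Elif and Bertrand each take ₹16,000.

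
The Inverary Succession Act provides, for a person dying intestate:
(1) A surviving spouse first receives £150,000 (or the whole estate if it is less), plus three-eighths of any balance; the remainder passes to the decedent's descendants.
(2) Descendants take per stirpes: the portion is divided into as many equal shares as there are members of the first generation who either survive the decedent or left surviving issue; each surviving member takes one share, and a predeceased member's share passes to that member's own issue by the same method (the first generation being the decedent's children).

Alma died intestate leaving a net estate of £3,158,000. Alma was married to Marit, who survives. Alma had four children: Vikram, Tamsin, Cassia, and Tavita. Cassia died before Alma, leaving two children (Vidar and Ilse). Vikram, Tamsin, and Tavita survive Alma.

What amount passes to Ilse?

Ilse receives £235,000.

Marit first takes £150,000, leaving a balance of £3,008,000. Marit then takes three-eighths of the balance (£1,128,000), for a total of £1,278,000. The remaining £1,880,000 passes to the descendants.
The descendants' portion (£1,880,000) is divided into 4 shares of £470,000: Vikram, Tamsin, and Tavita each take £470,000; Cassia's £470,000 share passes to Cassia's issue.
Cassia's share (£470,000) is divided into 2 shares of £235,000: Vidar and Ilse each take £235,000.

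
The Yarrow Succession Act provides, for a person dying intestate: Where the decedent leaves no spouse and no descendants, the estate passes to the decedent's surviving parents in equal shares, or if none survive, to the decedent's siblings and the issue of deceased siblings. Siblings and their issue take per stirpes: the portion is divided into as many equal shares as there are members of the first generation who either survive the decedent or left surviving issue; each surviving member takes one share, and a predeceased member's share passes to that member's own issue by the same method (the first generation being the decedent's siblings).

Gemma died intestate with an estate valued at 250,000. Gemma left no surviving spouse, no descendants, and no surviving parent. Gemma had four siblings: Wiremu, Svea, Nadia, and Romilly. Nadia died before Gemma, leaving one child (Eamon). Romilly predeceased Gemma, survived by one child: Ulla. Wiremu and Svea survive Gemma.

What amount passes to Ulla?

Ulla receives 62,500.

The entire 250,000 passes to the siblings and their issue.
That amount (250,000) is divided into 4 shares of 62,500: Wiremu and Svea each take 62,500; Nadia's 62,500 share passes to Nadia's issue; Romilly's 62,500 share passes to Romilly's issue.
Nadia's share (62,500) passes entirely to Eamon.
Romilly's share (62,500) passes entirely to Ulla.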